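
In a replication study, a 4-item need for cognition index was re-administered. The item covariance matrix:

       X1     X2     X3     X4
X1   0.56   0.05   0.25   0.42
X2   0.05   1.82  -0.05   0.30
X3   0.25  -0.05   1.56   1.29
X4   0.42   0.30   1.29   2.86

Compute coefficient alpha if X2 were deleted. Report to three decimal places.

coefficient alpha = 0.661

Remaining items: X1, X3, X4 (k = 3).
ΣVar(i) = 0.56 + 1.56 + 2.86 = 4.98
Var(T) = 4.98 + 2 × 1.96 = 8.90
α (item deleted) = (3/2)·(1 − 4.98/8.90) = 0.661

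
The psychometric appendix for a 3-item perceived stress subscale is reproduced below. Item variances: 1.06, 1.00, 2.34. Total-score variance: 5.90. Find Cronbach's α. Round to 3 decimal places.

Σσ²ᵢ = 1.06 + 1.00 + 2.34 = 4.40
α = (k/(k−1))·(1 − Σσ²ᵢ/σ²_total) = (3/2)·(1 − 4.40/5.90) = 0.381

α = 0.381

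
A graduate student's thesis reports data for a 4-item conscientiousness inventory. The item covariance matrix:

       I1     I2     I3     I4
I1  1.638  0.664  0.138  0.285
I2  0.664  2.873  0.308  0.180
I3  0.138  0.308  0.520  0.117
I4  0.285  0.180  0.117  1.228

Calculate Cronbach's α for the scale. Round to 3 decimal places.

α = 0.468

Σσ²ᵢ = 1.638 + 2.873 + 0.520 + 1.228 = 6.259
Σ_{i<j} σ_ij = 1.692
Var(T) = 6.259 + 2 × 1.692 = 9.643
α = (k/(k−1))·(1 − Σσ²ᵢ/Var(T)) = (4/3)·(1 − 6.259/9.643) = 0.468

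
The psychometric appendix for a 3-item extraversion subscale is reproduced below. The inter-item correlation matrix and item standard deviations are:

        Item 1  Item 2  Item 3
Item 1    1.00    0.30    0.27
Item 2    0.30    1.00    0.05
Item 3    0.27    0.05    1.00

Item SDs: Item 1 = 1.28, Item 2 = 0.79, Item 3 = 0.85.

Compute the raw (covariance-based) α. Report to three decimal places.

α = 0.446

Σσ²ᵢ = 1.28² + 0.79² + 0.85² = 2.9850
Covariances σ_ij = r_ij · s_i · s_j:
  σ(Item 1,Item 2) = 0.30 × 1.28 × 0.79 = 0.3034
  σ(Item 1,Item 3) = 0.27 × 1.28 × 0.85 = 0.2938
  σ(Item 2,Item 3) = 0.05 × 0.79 × 0.85 = 0.0336
σ²_T = Σσ²ᵢ + 2·Σσ_ij = 2.9850 + 2 × 0.6308 = 4.2466
α = (3/2)·(1 − 2.9850/4.2466) = 0.446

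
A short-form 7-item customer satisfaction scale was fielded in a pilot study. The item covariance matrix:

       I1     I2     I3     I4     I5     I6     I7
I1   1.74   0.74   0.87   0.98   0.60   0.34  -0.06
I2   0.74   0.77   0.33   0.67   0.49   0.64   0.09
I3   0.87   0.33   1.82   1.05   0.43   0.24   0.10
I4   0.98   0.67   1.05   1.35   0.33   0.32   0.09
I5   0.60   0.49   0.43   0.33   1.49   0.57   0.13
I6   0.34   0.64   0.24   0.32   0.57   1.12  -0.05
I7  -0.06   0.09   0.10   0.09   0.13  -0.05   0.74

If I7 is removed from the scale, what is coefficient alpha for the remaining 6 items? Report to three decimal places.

Remaining items: I1, I2, I3, I4, I5, I6 (k = 6).
Σσ²ᵢ = 1.74 + 0.77 + 1.82 + 1.35 + 1.49 + 1.12 = 8.29
Var(T) = 8.29 + 2 × 8.60 = 25.49
α (item deleted) = (6/5)·(1 − 8.29/25.49) = 0.810

coefficient alpha = 0.810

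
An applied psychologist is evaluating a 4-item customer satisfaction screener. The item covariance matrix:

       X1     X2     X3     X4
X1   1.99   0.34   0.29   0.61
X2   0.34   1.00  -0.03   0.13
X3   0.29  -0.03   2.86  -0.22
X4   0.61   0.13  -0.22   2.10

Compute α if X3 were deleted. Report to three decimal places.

Remaining items: X1, X2, X4 (k = 3).
Σσ²ᵢ = 1.99 + 1.00 + 2.10 = 5.09
σ²_T = 5.09 + 2 × 1.08 = 7.25
α (item deleted) = (3/2)·(1 − 5.09/7.25) = 0.447

α = 0.447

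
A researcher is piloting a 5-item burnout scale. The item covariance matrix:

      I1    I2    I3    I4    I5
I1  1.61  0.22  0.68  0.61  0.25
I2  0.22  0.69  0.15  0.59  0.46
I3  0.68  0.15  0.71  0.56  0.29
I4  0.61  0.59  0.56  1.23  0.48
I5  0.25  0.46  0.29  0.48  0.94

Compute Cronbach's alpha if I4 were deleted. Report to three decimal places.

Remaining items: I1, I2, I3, I5 (k = 4).
sum of item variances = 1.61 + 0.69 + 0.71 + 0.94 = 3.95
Var(T) = 3.95 + 2 × 2.05 = 8.05
α (item deleted) = (4/3)·(1 − 3.95/8.05) = 0.679

α = 0.679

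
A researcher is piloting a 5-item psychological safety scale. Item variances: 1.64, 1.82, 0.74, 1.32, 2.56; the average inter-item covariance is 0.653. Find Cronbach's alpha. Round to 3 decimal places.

ΣVar(i) = 1.64 + 1.82 + 0.74 + 1.32 + 2.56 = 8.08
Sum of the 10 distinct covariances = 10 × 0.653 = 6.530
σ²_T = ΣVar(i) + 2·Σcov = 8.08 + 2 × 6.530 = 21.140
α = (5/4)·(1 − 8.08/21.140) = 0.772

α = 0.772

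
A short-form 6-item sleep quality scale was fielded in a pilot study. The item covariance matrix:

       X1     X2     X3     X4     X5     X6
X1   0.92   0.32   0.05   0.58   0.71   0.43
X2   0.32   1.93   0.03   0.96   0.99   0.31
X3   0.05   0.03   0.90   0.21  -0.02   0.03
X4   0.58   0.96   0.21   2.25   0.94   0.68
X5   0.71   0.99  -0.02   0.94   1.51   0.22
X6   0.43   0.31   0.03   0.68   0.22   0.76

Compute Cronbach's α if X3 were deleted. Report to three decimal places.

α = 0.781

Remaining items: X1, X2, X4, X5, X6 (k = 5).
Σσᵢ² = 0.92 + 1.93 + 2.25 + 1.51 + 0.76 = 7.37
Var(T) = 7.37 + 2 × 6.14 = 19.65
α (item deleted) = (5/4)·(1 − 7.37/19.65) = 0.781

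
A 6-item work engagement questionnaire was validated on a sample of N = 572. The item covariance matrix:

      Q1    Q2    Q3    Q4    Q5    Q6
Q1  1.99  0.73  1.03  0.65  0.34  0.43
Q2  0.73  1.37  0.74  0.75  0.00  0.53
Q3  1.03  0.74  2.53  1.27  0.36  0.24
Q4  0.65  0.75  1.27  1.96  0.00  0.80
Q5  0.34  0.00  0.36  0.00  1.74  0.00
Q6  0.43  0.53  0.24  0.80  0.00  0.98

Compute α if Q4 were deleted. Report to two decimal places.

α = 0.63

Remaining items: Q1, Q2, Q3, Q5, Q6 (k = 5).
Σσ²ᵢ = 1.99 + 1.37 + 2.53 + 1.74 + 0.98 = 8.61
σ²_total = 8.61 + 2 × 4.40 = 17.41
α (item deleted) = (5/4)·(1 − 8.61/17.41) = 0.63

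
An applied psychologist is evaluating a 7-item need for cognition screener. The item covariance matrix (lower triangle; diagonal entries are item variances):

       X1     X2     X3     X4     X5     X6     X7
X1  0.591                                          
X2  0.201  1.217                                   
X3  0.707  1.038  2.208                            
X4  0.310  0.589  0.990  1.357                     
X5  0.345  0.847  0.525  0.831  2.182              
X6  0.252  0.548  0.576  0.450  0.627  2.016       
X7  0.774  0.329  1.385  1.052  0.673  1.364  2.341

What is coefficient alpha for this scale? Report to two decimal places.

Σσ²ᵢ = 0.591 + 1.217 + 2.208 + 1.357 + 2.182 + 2.016 + 2.341 = 11.912
Σ_{i<j} σ_ij = 14.413
total variance = 11.912 + 2 × 14.413 = 40.738
α = (k/(k−1))·(1 − Σσ²ᵢ/total variance) = (7/6)·(1 − 11.912/40.738) = 0.83

α = 0.83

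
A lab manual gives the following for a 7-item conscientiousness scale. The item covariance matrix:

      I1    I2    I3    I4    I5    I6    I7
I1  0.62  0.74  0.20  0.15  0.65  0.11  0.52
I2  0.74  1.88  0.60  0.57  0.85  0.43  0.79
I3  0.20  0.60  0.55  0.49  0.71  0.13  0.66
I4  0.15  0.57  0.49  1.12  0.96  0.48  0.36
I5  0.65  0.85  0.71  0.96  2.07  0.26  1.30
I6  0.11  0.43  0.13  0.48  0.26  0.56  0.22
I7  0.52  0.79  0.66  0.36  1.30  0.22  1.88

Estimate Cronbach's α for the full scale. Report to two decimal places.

Cronbach's α = 0.84

sum of item variances = 0.62 + 1.88 + 0.55 + 1.12 + 2.07 + 0.56 + 1.88 = 8.68
Sum of the distinct covariances = 11.18
total variance = 8.68 + 2 × 11.18 = 31.04
α = (k/(k−1))·(1 − sum of item variances/total variance) = (7/6)·(1 − 8.68/31.04) = 0.84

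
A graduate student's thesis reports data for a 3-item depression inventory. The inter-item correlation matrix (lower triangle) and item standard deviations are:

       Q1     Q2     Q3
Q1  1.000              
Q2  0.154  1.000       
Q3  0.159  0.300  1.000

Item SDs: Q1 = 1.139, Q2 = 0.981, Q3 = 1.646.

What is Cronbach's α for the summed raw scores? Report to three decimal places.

Cronbach's α = 0.416

Σσ²ᵢ = 1.139² + 0.981² + 1.646² = 4.9690
Covariances σ_ij = r_ij · s_i · s_j:
  σ(Q1,Q2) = 0.154 × 1.139 × 0.981 = 0.1721
  σ(Q1,Q3) = 0.159 × 1.139 × 1.646 = 0.2981
  σ(Q2,Q3) = 0.300 × 0.981 × 1.646 = 0.4844
σ²_T = Σσ²ᵢ + 2·Σσ_ij = 4.9690 + 2 × 0.9546 = 6.8782
α = (3/2)·(1 − 4.9690/6.8782) = 0.416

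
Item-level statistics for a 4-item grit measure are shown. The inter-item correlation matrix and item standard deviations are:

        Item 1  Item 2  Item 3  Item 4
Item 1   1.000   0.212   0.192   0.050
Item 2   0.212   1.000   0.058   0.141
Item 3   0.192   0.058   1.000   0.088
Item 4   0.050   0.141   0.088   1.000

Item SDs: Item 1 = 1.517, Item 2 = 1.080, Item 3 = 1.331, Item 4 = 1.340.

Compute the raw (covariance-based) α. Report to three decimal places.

Σσ²ᵢ = 1.517² + 1.080² + 1.331² + 1.340² = 7.0348
Covariances σ_ij = r_ij · s_i · s_j:
  σ(Item 1,Item 2) = 0.212 × 1.517 × 1.080 = 0.3473
  σ(Item 1,Item 3) = 0.192 × 1.517 × 1.331 = 0.3877
  σ(Item 1,Item 4) = 0.050 × 1.517 × 1.340 = 0.1016
  σ(Item 2,Item 3) = 0.058 × 1.080 × 1.331 = 0.0834
  σ(Item 2,Item 4) = 0.141 × 1.080 × 1.340 = 0.2041
  σ(Item 3,Item 4) = 0.088 × 1.331 × 1.340 = 0.1570
σ²_T = Σσ²ᵢ + 2·Σσ_ij = 7.0348 + 2 × 1.2811 = 9.5970
α = (4/3)·(1 − 7.0348/9.5970) = 0.356

α = 0.356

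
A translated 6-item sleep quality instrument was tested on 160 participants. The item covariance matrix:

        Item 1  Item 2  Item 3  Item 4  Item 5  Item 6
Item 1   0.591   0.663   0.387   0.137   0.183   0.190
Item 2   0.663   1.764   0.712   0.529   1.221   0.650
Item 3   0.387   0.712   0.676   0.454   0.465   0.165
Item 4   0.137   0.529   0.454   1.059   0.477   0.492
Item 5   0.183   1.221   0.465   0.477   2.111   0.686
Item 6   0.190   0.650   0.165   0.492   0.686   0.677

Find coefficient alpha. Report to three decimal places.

sum of item variances = 0.591 + 1.764 + 0.676 + 1.059 + 2.111 + 0.677 = 6.878
Σ_{i<j} σ_ij = 7.411
σ²_total = 6.878 + 2 × 7.411 = 21.700
α = (k/(k−1))·(1 − sum of item variances/σ²_total) = (6/5)·(1 − 6.878/21.700) = 0.820

coefficient alpha = 0.820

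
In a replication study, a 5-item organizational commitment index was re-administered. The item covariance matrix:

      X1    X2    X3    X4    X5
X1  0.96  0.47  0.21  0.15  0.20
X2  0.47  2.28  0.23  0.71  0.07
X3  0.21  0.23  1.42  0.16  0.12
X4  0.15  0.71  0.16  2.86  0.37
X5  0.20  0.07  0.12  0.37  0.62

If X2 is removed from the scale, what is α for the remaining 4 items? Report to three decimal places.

α = 0.390

Remaining items: X1, X3, X4, X5 (k = 4).
sum of item variances = 0.96 + 1.42 + 2.86 + 0.62 = 5.86
Var(T) = 5.86 + 2 × 1.21 = 8.28
α (item deleted) = (4/3)·(1 − 5.86/8.28) = 0.390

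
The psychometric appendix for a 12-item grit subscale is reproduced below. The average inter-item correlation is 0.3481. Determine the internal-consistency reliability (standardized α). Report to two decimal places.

Standardized α = k·r̄ / (1 + (k−1)·r̄) = 12 × 0.3481 / (1 + 11 × 0.3481)
  = 4.1772 / 4.8291 = 0.87

standardized α = 0.87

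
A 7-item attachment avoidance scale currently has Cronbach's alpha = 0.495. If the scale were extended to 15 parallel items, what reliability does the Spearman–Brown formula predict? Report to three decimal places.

Length factor m = 15/7 = 2.1429
α' = m·α / (1 + (m−1)·α)
   = 15/7 × 0.495 / (1 + (15/7 − 1) × 0.495)
   = 1.0607 / 1.5657 = 0.677

predicted reliability = 0.677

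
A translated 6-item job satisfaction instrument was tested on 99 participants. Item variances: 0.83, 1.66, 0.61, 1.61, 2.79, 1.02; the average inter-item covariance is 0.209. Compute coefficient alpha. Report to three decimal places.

coefficient alpha = 0.509

Σσ²ᵢ = 0.83 + 1.66 + 0.61 + 1.61 + 2.79 + 1.02 = 8.52
Sum of the 15 distinct covariances = 15 × 0.209 = 3.135
total variance = Σσ²ᵢ + 2·Σcov = 8.52 + 2 × 3.135 = 14.790
α = (6/5)·(1 − 8.52/14.790) = 0.509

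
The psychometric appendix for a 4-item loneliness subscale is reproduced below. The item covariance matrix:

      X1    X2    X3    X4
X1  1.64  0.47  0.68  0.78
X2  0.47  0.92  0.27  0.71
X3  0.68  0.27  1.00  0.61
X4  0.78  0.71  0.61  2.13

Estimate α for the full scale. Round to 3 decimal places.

α = 0.737

ΣVar(i) = 1.64 + 0.92 + 1.00 + 2.13 = 5.69
Sum of the distinct covariances = 3.52
σ²_total = 5.69 + 2 × 3.52 = 12.73
α = (k/(k−1))·(1 − ΣVar(i)/σ²_total) = (4/3)·(1 − 5.69/12.73) = 0.737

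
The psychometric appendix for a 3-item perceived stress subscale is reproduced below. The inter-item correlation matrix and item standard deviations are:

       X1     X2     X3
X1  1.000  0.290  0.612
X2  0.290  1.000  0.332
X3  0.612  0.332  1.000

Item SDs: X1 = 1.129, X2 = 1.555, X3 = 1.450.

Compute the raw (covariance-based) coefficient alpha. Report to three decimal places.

Σσ²ᵢ = 1.129² + 1.555² + 1.450² = 5.7952
Covariances σ_ij = r_ij · s_i · s_j:
  σ(X1,X2) = 0.290 × 1.129 × 1.555 = 0.5091
  σ(X1,X3) = 0.612 × 1.129 × 1.450 = 1.0019
  σ(X2,X3) = 0.332 × 1.555 × 1.450 = 0.7486
σ²_T = Σσ²ᵢ + 2·Σσ_ij = 5.7952 + 2 × 2.2596 = 10.3144
α = (3/2)·(1 − 5.7952/10.3144) = 0.657

α = 0.657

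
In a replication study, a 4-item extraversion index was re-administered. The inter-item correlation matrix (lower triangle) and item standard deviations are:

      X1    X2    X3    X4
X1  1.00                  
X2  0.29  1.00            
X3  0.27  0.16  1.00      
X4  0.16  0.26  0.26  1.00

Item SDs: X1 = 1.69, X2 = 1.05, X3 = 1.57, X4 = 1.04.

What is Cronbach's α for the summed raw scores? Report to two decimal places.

Cronbach's α = 0.53

Σσ²ᵢ = 1.69² + 1.05² + 1.57² + 1.04² = 7.5051
Covariances σ_ij = r_ij · s_i · s_j:
  σ(X1,X2) = 0.29 × 1.69 × 1.05 = 0.5146
  σ(X1,X3) = 0.27 × 1.69 × 1.57 = 0.7164
  σ(X1,X4) = 0.16 × 1.69 × 1.04 = 0.2812
  σ(X2,X3) = 0.16 × 1.05 × 1.57 = 0.2638
  σ(X2,X4) = 0.26 × 1.05 × 1.04 = 0.2839
  σ(X3,X4) = 0.26 × 1.57 × 1.04 = 0.4245
σ²_T = Σσ²ᵢ + 2·Σσ_ij = 7.5051 + 2 × 2.4844 = 12.4739
α = (4/3)·(1 − 7.5051/12.4739) = 0.53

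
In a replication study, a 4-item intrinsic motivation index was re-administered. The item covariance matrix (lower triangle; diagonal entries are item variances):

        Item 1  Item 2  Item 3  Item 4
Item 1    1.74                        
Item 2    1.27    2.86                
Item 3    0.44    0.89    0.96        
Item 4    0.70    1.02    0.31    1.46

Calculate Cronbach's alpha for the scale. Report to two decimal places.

sum of item variances = 1.74 + 2.86 + 0.96 + 1.46 = 7.02
Sum of the distinct covariances = 4.63
Var(T) = 7.02 + 2 × 4.63 = 16.28
α = (k/(k−1))·(1 − sum of item variances/Var(T)) = (4/3)·(1 − 7.02/16.28) = 0.76

α = 0.76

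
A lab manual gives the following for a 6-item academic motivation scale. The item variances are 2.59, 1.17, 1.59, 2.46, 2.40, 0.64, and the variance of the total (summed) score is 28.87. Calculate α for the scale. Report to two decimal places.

α = 0.75

Σσᵢ² = 2.59 + 1.17 + 1.59 + 2.46 + 2.40 + 0.64 = 10.85
α = (k/(k−1))·(1 − Σσᵢ²/total variance) = (6/5)·(1 − 10.85/28.87) = 0.75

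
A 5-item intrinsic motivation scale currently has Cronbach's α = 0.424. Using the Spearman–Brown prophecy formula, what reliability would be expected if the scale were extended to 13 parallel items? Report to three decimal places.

Length factor m = 13/5 = 2.6000
α' = m·α / (1 + (m−1)·α)
   = 13/5 × 0.424 / (1 + (13/5 − 1) × 0.424)
   = 1.1024 / 1.6784 = 0.657

predicted reliability = 0.657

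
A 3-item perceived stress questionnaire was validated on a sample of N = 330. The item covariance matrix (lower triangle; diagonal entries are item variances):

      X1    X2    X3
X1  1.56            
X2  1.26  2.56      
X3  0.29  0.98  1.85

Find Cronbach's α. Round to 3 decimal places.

ΣVar(i) = 1.56 + 2.56 + 1.85 = 5.97
Sum of off-diagonal covariances = 2.53
σ²_total = 5.97 + 2 × 2.53 = 11.03
α = (k/(k−1))·(1 − ΣVar(i)/σ²_total) = (3/2)·(1 − 5.97/11.03) = 0.688

Cronbach's α = 0.688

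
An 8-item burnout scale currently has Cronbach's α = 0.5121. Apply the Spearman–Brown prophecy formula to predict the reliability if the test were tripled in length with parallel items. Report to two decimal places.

predicted reliability = 0.76

Length factor m = 3
α' = m·α / (1 + (m−1)·α)
   = 3 × 0.5121 / (1 + (3 − 1) × 0.5121)
   = 1.5363 / 2.0242 = 0.76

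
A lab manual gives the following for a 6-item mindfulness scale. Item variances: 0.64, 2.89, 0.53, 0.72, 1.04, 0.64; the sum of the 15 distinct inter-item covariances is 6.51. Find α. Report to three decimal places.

ΣVar(i) = 0.64 + 2.89 + 0.53 + 0.72 + 1.04 + 0.64 = 6.46
Sum of distinct covariances = 6.51
Var(T) = ΣVar(i) + 2·Σcov = 6.46 + 2 × 6.51 = 19.48
α = (6/5)·(1 − 6.46/19.48) = 0.802

α = 0.802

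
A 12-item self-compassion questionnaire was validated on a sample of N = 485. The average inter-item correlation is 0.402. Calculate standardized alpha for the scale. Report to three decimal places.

Standardized α = k·r̄ / (1 + (k−1)·r̄) = 12 × 0.402 / (1 + 11 × 0.402)
  = 4.8240 / 5.4220 = 0.890

standardized alpha = 0.890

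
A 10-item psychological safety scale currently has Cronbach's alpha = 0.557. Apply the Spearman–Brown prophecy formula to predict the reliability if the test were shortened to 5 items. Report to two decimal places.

predicted reliability = 0.39

Length factor m = 5/10 = 0.5000
α' = m·α / (1 − (1−m)·α)
   = 5/10 × 0.557 / (1 − (1 − 5/10) × 0.557)
   = 0.2785 / 0.7215 = 0.39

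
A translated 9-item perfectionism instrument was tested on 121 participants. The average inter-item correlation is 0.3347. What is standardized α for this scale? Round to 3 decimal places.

α = 0.819

Standardized α = k·r̄ / (1 + (k−1)·r̄) = 9 × 0.3347 / (1 + 8 × 0.3347)
  = 3.0123 / 3.6776 = 0.819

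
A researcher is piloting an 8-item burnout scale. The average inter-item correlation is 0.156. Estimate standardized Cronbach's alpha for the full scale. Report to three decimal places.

α = 0.597

Standardized α = k·r̄ / (1 + (k−1)·r̄) = 8 × 0.156 / (1 + 7 × 0.156)
  = 1.2480 / 2.0920 = 0.597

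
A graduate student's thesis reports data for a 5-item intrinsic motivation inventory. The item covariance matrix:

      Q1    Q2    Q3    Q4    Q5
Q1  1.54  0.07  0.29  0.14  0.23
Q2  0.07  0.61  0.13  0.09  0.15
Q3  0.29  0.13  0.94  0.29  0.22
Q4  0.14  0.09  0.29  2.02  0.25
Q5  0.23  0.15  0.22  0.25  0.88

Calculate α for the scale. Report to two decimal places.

ΣVar(i) = 1.54 + 0.61 + 0.94 + 2.02 + 0.88 = 5.99
Sum of off-diagonal covariances = 1.86
σ²_total = 5.99 + 2 × 1.86 = 9.71
α = (k/(k−1))·(1 − ΣVar(i)/σ²_total) = (5/4)·(1 − 5.99/9.71) = 0.48

α = 0.48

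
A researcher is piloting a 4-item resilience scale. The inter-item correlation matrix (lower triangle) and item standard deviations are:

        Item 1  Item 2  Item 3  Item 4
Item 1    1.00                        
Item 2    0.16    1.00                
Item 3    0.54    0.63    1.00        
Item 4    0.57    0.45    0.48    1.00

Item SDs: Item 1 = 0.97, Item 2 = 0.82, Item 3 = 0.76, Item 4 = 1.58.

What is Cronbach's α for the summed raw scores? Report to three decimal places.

Cronbach's α = 0.743

Σσ²ᵢ = 0.97² + 0.82² + 0.76² + 1.58² = 4.6873
Covariances σ_ij = r_ij · s_i · s_j:
  σ(Item 1,Item 2) = 0.16 × 0.97 × 0.82 = 0.1273
  σ(Item 1,Item 3) = 0.54 × 0.97 × 0.76 = 0.3981
  σ(Item 1,Item 4) = 0.57 × 0.97 × 1.58 = 0.8736
  σ(Item 2,Item 3) = 0.63 × 0.82 × 0.76 = 0.3926
  σ(Item 2,Item 4) = 0.45 × 0.82 × 1.58 = 0.5830
  σ(Item 3,Item 4) = 0.48 × 0.76 × 1.58 = 0.5764
σ²_T = Σσ²ᵢ + 2·Σσ_ij = 4.6873 + 2 × 2.9510 = 10.5893
α = (4/3)·(1 − 4.6873/10.5893) = 0.743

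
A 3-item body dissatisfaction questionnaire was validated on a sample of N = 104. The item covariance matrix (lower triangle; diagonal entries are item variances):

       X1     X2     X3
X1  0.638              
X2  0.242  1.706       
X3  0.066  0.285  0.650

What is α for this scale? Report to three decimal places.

α = 0.426

Σσᵢ² = 0.638 + 1.706 + 0.650 = 2.994
Sum of off-diagonal covariances = 0.593
Var(T) = 2.994 + 2 × 0.593 = 4.180
α = (k/(k−1))·(1 − Σσᵢ²/Var(T)) = (3/2)·(1 − 2.994/4.180) = 0.426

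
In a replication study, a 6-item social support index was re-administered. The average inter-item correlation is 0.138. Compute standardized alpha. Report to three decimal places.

standardized alpha = 0.490

Standardized α = k·r̄ / (1 + (k−1)·r̄) = 6 × 0.138 / (1 + 5 × 0.138)
  = 0.8280 / 1.6900 = 0.490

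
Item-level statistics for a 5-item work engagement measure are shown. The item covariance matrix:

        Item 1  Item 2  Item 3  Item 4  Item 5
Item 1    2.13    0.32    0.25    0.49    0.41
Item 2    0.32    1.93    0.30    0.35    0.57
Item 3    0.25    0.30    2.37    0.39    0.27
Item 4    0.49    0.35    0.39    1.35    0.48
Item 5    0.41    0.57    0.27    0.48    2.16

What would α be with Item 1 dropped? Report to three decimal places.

α = 0.502

Remaining items: Item 2, Item 3, Item 4, Item 5 (k = 4).
sum of item variances = 1.93 + 2.37 + 1.35 + 2.16 = 7.81
σ²_total = 7.81 + 2 × 2.36 = 12.53
α (item deleted) = (4/3)·(1 − 7.81/12.53) = 0.502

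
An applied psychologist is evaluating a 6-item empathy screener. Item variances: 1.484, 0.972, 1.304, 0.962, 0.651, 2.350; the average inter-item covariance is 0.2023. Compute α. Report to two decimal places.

α = 0.53

sum of item variances = 1.484 + 0.972 + 1.304 + 0.962 + 0.651 + 2.350 = 7.723
Sum of the 15 distinct covariances = 15 × 0.2023 = 3.0345
σ²_T = sum of item variances + 2·Σcov = 7.723 + 2 × 3.0345 = 13.7920
α = (6/5)·(1 − 7.723/13.7920) = 0.53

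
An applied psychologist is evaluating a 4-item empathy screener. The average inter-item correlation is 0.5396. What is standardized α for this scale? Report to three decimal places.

Standardized α = k·r̄ / (1 + (k−1)·r̄) = 4 × 0.5396 / (1 + 3 × 0.5396)
  = 2.1584 / 2.6188 = 0.824

α = 0.824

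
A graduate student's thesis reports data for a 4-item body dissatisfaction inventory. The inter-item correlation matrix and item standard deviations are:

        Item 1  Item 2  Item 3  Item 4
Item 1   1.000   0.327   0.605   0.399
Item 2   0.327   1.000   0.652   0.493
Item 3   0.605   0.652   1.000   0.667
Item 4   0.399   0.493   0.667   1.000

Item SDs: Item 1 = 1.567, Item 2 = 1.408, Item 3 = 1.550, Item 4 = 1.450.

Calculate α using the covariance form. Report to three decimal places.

α = 0.815

Σσ²ᵢ = 1.567² + 1.408² + 1.550² + 1.450² = 8.9430
Covariances σ_ij = r_ij · s_i · s_j:
  σ(Item 1,Item 2) = 0.327 × 1.567 × 1.408 = 0.7215
  σ(Item 1,Item 3) = 0.605 × 1.567 × 1.550 = 1.4695
  σ(Item 1,Item 4) = 0.399 × 1.567 × 1.450 = 0.9066
  σ(Item 2,Item 3) = 0.652 × 1.408 × 1.550 = 1.4229
  σ(Item 2,Item 4) = 0.493 × 1.408 × 1.450 = 1.0065
  σ(Item 3,Item 4) = 0.667 × 1.550 × 1.450 = 1.4991
σ²_T = Σσ²ᵢ + 2·Σσ_ij = 8.9430 + 2 × 7.0261 = 22.9952
α = (4/3)·(1 − 8.9430/22.9952) = 0.815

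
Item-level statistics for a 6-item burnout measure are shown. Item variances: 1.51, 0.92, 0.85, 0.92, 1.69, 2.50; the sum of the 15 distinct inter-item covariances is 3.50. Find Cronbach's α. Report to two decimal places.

α = 0.55

Σσ²ᵢ = 1.51 + 0.92 + 0.85 + 0.92 + 1.69 + 2.50 = 8.39
Sum of distinct covariances = 3.50
σ²_T = Σσ²ᵢ + 2·Σcov = 8.39 + 2 × 3.50 = 15.39
α = (6/5)·(1 − 8.39/15.39) = 0.55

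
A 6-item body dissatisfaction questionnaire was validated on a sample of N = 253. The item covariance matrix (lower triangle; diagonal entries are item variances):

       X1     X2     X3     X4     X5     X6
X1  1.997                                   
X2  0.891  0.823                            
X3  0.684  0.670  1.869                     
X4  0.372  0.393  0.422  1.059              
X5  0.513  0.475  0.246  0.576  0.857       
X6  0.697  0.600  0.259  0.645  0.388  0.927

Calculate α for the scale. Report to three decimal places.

Σσᵢ² = 1.997 + 0.823 + 1.869 + 1.059 + 0.857 + 0.927 = 7.532
Sum of the distinct covariances = 7.831
total variance = 7.532 + 2 × 7.831 = 23.194
α = (k/(k−1))·(1 − Σσᵢ²/total variance) = (6/5)·(1 − 7.532/23.194) = 0.810

α = 0.810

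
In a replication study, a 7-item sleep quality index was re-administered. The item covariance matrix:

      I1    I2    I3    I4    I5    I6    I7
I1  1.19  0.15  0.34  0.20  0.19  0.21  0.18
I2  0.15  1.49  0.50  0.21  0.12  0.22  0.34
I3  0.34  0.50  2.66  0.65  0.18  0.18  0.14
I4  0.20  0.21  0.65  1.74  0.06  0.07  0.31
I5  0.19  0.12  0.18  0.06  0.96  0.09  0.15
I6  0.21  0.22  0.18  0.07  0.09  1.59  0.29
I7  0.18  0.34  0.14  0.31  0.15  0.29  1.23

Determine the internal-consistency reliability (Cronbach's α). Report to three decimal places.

Σσ²ᵢ = 1.19 + 1.49 + 2.66 + 1.74 + 0.96 + 1.59 + 1.23 = 10.86
Sum of the distinct covariances = 4.78
σ²_total = 10.86 + 2 × 4.78 = 20.42
α = (k/(k−1))·(1 − Σσ²ᵢ/σ²_total) = (7/6)·(1 − 10.86/20.42) = 0.546

α = 0.546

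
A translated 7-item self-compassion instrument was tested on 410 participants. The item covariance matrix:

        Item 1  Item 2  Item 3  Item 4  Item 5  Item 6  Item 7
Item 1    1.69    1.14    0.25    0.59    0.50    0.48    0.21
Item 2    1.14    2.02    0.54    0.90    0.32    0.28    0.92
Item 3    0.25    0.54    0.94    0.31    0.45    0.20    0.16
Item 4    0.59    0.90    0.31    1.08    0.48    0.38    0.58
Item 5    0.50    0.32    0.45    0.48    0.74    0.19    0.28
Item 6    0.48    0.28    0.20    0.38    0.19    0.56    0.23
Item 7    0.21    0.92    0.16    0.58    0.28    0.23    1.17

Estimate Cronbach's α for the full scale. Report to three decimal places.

α = 0.812

ΣVar(i) = 1.69 + 2.02 + 0.94 + 1.08 + 0.74 + 0.56 + 1.17 = 8.20
Sum of off-diagonal covariances = 9.39
σ²_T = 8.20 + 2 × 9.39 = 26.98
α = (k/(k−1))·(1 − ΣVar(i)/σ²_T) = (7/6)·(1 − 8.20/26.98) = 0.812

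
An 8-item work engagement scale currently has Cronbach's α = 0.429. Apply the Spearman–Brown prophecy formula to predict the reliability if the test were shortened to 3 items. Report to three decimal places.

Length factor m = 3/8 = 0.3750
α' = m·α / (1 − (1−m)·α)
   = 3/8 × 0.429 / (1 − (1 − 3/8) × 0.429)
   = 0.1609 / 0.7319 = 0.220

predicted reliability = 0.220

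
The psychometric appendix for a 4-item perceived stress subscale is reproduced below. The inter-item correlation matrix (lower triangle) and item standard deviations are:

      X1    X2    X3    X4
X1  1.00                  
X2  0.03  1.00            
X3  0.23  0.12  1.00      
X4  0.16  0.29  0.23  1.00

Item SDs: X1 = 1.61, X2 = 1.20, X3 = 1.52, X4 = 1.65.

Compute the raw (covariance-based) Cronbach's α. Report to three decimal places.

Cronbach's α = 0.464

Σσ²ᵢ = 1.61² + 1.20² + 1.52² + 1.65² = 9.0650
Covariances σ_ij = r_ij · s_i · s_j:
  σ(X1,X2) = 0.03 × 1.61 × 1.20 = 0.0580
  σ(X1,X3) = 0.23 × 1.61 × 1.52 = 0.5629
  σ(X1,X4) = 0.16 × 1.61 × 1.65 = 0.4250
  σ(X2,X3) = 0.12 × 1.20 × 1.52 = 0.2189
  σ(X2,X4) = 0.29 × 1.20 × 1.65 = 0.5742
  σ(X3,X4) = 0.23 × 1.52 × 1.65 = 0.5768
σ²_T = Σσ²ᵢ + 2·Σσ_ij = 9.0650 + 2 × 2.4158 = 13.8966
α = (4/3)·(1 − 9.0650/13.8966) = 0.464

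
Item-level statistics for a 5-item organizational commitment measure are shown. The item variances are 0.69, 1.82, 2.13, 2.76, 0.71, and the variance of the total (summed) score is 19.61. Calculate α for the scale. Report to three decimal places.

α = 0.733

ΣVar(i) = 0.69 + 1.82 + 2.13 + 2.76 + 0.71 = 8.11
α = (k/(k−1))·(1 − ΣVar(i)/Var(T)) = (5/4)·(1 − 8.11/19.61) = 0.733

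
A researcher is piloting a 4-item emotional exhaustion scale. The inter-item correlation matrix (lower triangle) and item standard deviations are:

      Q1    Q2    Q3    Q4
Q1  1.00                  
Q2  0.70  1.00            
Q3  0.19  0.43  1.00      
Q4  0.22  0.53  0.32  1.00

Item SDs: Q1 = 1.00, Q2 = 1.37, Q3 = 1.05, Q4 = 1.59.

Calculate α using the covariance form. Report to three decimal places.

Σσ²ᵢ = 1.00² + 1.37² + 1.05² + 1.59² = 6.5075
Covariances σ_ij = r_ij · s_i · s_j:
  σ(Q1,Q2) = 0.70 × 1.00 × 1.37 = 0.9590
  σ(Q1,Q3) = 0.19 × 1.00 × 1.05 = 0.1995
  σ(Q1,Q4) = 0.22 × 1.00 × 1.59 = 0.3498
  σ(Q2,Q3) = 0.43 × 1.37 × 1.05 = 0.6186
  σ(Q2,Q4) = 0.53 × 1.37 × 1.59 = 1.1545
  σ(Q3,Q4) = 0.32 × 1.05 × 1.59 = 0.5342
σ²_T = Σσ²ᵢ + 2·Σσ_ij = 6.5075 + 2 × 3.8156 = 14.1387
α = (4/3)·(1 − 6.5075/14.1387) = 0.720

α = 0.720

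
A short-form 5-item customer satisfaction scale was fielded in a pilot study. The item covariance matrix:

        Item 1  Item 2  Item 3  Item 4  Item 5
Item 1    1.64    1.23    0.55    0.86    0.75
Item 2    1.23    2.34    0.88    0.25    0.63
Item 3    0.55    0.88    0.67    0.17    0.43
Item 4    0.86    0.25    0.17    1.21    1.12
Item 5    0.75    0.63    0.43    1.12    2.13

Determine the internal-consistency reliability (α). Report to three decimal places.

α = 0.790

Σσ²ᵢ = 1.64 + 2.34 + 0.67 + 1.21 + 2.13 = 7.99
Σ_{i<j} σ_ij = 6.87
σ²_T = 7.99 + 2 × 6.87 = 21.73
α = (k/(k−1))·(1 − Σσ²ᵢ/σ²_T) = (5/4)·(1 − 7.99/21.73) = 0.790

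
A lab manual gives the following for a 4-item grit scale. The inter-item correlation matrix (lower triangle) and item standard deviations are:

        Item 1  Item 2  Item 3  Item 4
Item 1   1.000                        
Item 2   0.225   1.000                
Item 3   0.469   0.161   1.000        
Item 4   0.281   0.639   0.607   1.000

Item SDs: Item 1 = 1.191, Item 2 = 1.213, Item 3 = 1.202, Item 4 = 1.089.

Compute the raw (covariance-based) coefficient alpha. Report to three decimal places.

α = 0.719

Σσ²ᵢ = 1.191² + 1.213² + 1.202² + 1.089² = 5.5206
Covariances σ_ij = r_ij · s_i · s_j:
  σ(Item 1,Item 2) = 0.225 × 1.191 × 1.213 = 0.3251
  σ(Item 1,Item 3) = 0.469 × 1.191 × 1.202 = 0.6714
  σ(Item 1,Item 4) = 0.281 × 1.191 × 1.089 = 0.3645
  σ(Item 2,Item 3) = 0.161 × 1.213 × 1.202 = 0.2347
  σ(Item 2,Item 4) = 0.639 × 1.213 × 1.089 = 0.8441
  σ(Item 3,Item 4) = 0.607 × 1.202 × 1.089 = 0.7945
σ²_T = Σσ²ᵢ + 2·Σσ_ij = 5.5206 + 2 × 3.2343 = 11.9892
α = (4/3)·(1 − 5.5206/11.9892) = 0.719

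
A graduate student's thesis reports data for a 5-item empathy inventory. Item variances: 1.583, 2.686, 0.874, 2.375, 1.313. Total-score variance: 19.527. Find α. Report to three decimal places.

sum of item variances = 1.583 + 2.686 + 0.874 + 2.375 + 1.313 = 8.831
α = (k/(k−1))·(1 − sum of item variances/σ²_T) = (5/4)·(1 − 8.831/19.527) = 0.685

α = 0.685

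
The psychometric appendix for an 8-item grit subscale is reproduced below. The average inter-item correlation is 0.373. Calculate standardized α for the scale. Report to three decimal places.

Standardized α = k·r̄ / (1 + (k−1)·r̄) = 8 × 0.373 / (1 + 7 × 0.373)
  = 2.9840 / 3.6110 = 0.826

standardized α = 0.826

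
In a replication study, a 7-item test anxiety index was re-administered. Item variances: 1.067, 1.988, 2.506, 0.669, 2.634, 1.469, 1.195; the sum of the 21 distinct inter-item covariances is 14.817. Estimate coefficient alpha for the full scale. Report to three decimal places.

coefficient alpha = 0.840

Σσᵢ² = 1.067 + 1.988 + 2.506 + 0.669 + 2.634 + 1.469 + 1.195 = 11.528
Sum of distinct covariances = 14.817
σ²_total = Σσᵢ² + 2·Σcov = 11.528 + 2 × 14.817 = 41.162
α = (7/6)·(1 − 11.528/41.162) = 0.840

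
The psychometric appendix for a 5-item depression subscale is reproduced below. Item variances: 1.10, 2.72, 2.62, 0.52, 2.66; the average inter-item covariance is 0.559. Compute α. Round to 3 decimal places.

ΣVar(i) = 1.10 + 2.72 + 2.62 + 0.52 + 2.66 = 9.62
Sum of the 10 distinct covariances = 10 × 0.559 = 5.590
σ²_T = ΣVar(i) + 2·Σcov = 9.62 + 2 × 5.590 = 20.800
α = (5/4)·(1 − 9.62/20.800) = 0.672

α = 0.672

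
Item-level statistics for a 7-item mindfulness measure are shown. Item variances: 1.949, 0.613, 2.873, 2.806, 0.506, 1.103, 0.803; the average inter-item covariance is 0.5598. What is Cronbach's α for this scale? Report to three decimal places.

Cronbach's α = 0.803

Σσ²ᵢ = 1.949 + 0.613 + 2.873 + 2.806 + 0.506 + 1.103 + 0.803 = 10.653
Sum of the 21 distinct covariances = 21 × 0.5598 = 11.7558
total variance = Σσ²ᵢ + 2·Σcov = 10.653 + 2 × 11.7558 = 34.1646
α = (7/6)·(1 − 10.653/34.1646) = 0.803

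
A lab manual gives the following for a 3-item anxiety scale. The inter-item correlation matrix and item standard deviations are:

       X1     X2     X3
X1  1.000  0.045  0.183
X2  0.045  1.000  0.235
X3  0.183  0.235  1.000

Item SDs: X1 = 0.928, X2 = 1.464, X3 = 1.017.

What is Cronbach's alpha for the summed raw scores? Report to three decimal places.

Σσ²ᵢ = 0.928² + 1.464² + 1.017² = 4.0388
Covariances σ_ij = r_ij · s_i · s_j:
  σ(X1,X2) = 0.045 × 0.928 × 1.464 = 0.0611
  σ(X1,X3) = 0.183 × 0.928 × 1.017 = 0.1727
  σ(X2,X3) = 0.235 × 1.464 × 1.017 = 0.3499
σ²_T = Σσ²ᵢ + 2·Σσ_ij = 4.0388 + 2 × 0.5837 = 5.2062
α = (3/2)·(1 − 4.0388/5.2062) = 0.336

α = 0.336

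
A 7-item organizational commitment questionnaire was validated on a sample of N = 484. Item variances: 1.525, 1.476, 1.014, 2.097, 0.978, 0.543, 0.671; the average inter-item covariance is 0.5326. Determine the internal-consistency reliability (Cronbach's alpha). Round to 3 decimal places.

Cronbach's alpha = 0.851

Σσ²ᵢ = 1.525 + 1.476 + 1.014 + 2.097 + 0.978 + 0.543 + 0.671 = 8.304
Sum of the 21 distinct covariances = 21 × 0.5326 = 11.1846
total variance = Σσ²ᵢ + 2·Σcov = 8.304 + 2 × 11.1846 = 30.6732
α = (7/6)·(1 − 8.304/30.6732) = 0.851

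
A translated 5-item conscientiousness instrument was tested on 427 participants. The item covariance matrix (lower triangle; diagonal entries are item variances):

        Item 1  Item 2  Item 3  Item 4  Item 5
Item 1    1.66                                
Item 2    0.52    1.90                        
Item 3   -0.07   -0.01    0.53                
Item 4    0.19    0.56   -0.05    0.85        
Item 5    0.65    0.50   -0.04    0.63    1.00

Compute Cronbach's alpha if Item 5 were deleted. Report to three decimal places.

Remaining items: Item 1, Item 2, Item 3, Item 4 (k = 4).
Σσ²ᵢ = 1.66 + 1.90 + 0.53 + 0.85 = 4.94
σ²_total = 4.94 + 2 × 1.14 = 7.22
α (item deleted) = (4/3)·(1 − 4.94/7.22) = 0.421

α = 0.421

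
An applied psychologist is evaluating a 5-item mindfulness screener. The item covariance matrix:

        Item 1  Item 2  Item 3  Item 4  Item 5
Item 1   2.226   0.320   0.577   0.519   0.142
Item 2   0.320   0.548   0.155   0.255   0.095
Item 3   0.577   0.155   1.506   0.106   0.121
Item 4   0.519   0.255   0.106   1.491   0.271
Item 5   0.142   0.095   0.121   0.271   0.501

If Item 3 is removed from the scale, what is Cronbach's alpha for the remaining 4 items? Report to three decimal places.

Cronbach's alpha = 0.536

Remaining items: Item 1, Item 2, Item 4, Item 5 (k = 4).
Σσᵢ² = 2.226 + 0.548 + 1.491 + 0.501 = 4.766
σ²_total = 4.766 + 2 × 1.602 = 7.970
α (item deleted) = (4/3)·(1 − 4.766/7.970) = 0.536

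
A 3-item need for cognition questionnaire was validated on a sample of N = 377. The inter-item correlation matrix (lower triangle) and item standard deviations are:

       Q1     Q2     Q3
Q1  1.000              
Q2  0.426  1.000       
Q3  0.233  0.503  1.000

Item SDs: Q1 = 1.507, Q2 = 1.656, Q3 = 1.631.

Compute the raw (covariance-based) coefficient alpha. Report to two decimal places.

Σσ²ᵢ = 1.507² + 1.656² + 1.631² = 7.6735
Covariances σ_ij = r_ij · s_i · s_j:
  σ(Q1,Q2) = 0.426 × 1.507 × 1.656 = 1.0631
  σ(Q1,Q3) = 0.233 × 1.507 × 1.631 = 0.5727
  σ(Q2,Q3) = 0.503 × 1.656 × 1.631 = 1.3586
σ²_T = Σσ²ᵢ + 2·Σσ_ij = 7.6735 + 2 × 2.9944 = 13.6623
α = (3/2)·(1 − 7.6735/13.6623) = 0.66

α = 0.66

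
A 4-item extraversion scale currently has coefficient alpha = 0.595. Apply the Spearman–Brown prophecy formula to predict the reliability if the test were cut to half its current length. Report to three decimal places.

predicted reliability = 0.423

Length factor m = 1/2
α' = m·α / (1 − (1−m)·α)
   = 1/2 × 0.595 / (1 − (1 − 1/2) × 0.595)
   = 0.2975 / 0.7025 = 0.423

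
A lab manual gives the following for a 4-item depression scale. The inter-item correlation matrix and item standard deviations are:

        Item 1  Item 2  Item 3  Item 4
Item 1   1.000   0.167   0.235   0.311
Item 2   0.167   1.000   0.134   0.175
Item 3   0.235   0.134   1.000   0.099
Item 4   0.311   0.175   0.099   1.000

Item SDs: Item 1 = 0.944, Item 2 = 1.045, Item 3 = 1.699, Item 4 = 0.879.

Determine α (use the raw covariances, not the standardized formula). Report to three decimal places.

α = 0.431

Σσ²ᵢ = 0.944² + 1.045² + 1.699² + 0.879² = 5.6424
Covariances σ_ij = r_ij · s_i · s_j:
  σ(Item 1,Item 2) = 0.167 × 0.944 × 1.045 = 0.1647
  σ(Item 1,Item 3) = 0.235 × 0.944 × 1.699 = 0.3769
  σ(Item 1,Item 4) = 0.311 × 0.944 × 0.879 = 0.2581
  σ(Item 2,Item 3) = 0.134 × 1.045 × 1.699 = 0.2379
  σ(Item 2,Item 4) = 0.175 × 1.045 × 0.879 = 0.1607
  σ(Item 3,Item 4) = 0.099 × 1.699 × 0.879 = 0.1478
σ²_T = Σσ²ᵢ + 2·Σσ_ij = 5.6424 + 2 × 1.3461 = 8.3346
α = (4/3)·(1 − 5.6424/8.3346) = 0.431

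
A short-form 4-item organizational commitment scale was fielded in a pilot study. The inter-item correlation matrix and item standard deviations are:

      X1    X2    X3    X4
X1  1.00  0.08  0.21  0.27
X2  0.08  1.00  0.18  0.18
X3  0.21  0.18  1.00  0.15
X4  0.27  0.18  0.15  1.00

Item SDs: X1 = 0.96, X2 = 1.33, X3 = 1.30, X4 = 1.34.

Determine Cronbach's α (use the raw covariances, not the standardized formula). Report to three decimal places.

Cronbach's α = 0.456

Σσ²ᵢ = 0.96² + 1.33² + 1.30² + 1.34² = 6.1761
Covariances σ_ij = r_ij · s_i · s_j:
  σ(X1,X2) = 0.08 × 0.96 × 1.33 = 0.1021
  σ(X1,X3) = 0.21 × 0.96 × 1.30 = 0.2621
  σ(X1,X4) = 0.27 × 0.96 × 1.34 = 0.3473
  σ(X2,X3) = 0.18 × 1.33 × 1.30 = 0.3112
  σ(X2,X4) = 0.18 × 1.33 × 1.34 = 0.3208
  σ(X3,X4) = 0.15 × 1.30 × 1.34 = 0.2613
σ²_T = Σσ²ᵢ + 2·Σσ_ij = 6.1761 + 2 × 1.6048 = 9.3857
α = (4/3)·(1 − 6.1761/9.3857) = 0.456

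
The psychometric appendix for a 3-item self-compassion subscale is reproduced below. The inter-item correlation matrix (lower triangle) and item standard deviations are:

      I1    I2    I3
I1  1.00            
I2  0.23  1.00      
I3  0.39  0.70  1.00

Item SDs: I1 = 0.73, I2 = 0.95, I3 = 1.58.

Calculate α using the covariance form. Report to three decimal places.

α = 0.687

Σσ²ᵢ = 0.73² + 0.95² + 1.58² = 3.9318
Covariances σ_ij = r_ij · s_i · s_j:
  σ(I1,I2) = 0.23 × 0.73 × 0.95 = 0.1595
  σ(I1,I3) = 0.39 × 0.73 × 1.58 = 0.4498
  σ(I2,I3) = 0.70 × 0.95 × 1.58 = 1.0507
σ²_T = Σσ²ᵢ + 2·Σσ_ij = 3.9318 + 2 × 1.6600 = 7.2518
α = (3/2)·(1 − 3.9318/7.2518) = 0.687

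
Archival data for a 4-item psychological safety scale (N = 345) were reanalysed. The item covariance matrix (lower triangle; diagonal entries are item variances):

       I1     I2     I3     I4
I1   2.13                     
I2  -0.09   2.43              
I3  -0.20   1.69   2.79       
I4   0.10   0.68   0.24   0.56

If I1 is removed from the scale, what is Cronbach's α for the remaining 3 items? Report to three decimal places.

Cronbach's α = 0.712

Remaining items: I2, I3, I4 (k = 3).
Σσ²ᵢ = 2.43 + 2.79 + 0.56 = 5.78
σ²_T = 5.78 + 2 × 2.61 = 11.00
α (item deleted) = (3/2)·(1 − 5.78/11.00) = 0.712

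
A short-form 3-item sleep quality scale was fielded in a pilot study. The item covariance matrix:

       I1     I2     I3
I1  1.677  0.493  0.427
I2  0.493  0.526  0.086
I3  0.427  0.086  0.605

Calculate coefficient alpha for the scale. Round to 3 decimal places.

Σσ²ᵢ = 1.677 + 0.526 + 0.605 = 2.808
Sum of off-diagonal covariances = 1.006
total variance = 2.808 + 2 × 1.006 = 4.820
α = (k/(k−1))·(1 − Σσ²ᵢ/total variance) = (3/2)·(1 − 2.808/4.820) = 0.626

α = 0.626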